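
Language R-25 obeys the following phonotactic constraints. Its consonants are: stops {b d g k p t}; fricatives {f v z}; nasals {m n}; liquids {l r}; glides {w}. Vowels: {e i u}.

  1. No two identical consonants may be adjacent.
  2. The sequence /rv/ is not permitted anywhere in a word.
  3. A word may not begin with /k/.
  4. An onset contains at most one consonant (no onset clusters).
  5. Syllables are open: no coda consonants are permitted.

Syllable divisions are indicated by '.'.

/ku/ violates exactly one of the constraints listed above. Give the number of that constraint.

/ku/: word begins with /k/.
This is a violation of constraint 3: "A word may not begin with /k/."
The remaining constraints (1, 2, 4, 5) are satisfied.

3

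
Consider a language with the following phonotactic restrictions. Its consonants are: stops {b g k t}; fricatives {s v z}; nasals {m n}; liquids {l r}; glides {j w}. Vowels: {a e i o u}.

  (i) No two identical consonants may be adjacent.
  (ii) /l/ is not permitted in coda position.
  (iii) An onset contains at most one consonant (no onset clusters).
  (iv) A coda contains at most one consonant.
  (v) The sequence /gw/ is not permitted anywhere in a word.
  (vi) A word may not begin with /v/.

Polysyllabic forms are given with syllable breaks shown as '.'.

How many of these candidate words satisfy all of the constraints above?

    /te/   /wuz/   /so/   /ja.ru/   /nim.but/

/te/ — σ1 onset /t/, coda /∅/ ok → permitted
/wuz/ — σ1 onset /w/, coda /z/ ok → permitted
/so/ — σ1 onset /s/, coda /∅/ ok → permitted
/ja.ru/ — σ1 onset /j/, coda /∅/ ok; σ2 onset /r/, coda /∅/ ok → permitted
/nim.but/ — σ1 onset /n/, coda /m/ ok; σ2 onset /b/, coda /t/ ok → permitted
Permitted: /te/, /wuz/, /so/, /ja.ru/, /nim.but/ → 5.

5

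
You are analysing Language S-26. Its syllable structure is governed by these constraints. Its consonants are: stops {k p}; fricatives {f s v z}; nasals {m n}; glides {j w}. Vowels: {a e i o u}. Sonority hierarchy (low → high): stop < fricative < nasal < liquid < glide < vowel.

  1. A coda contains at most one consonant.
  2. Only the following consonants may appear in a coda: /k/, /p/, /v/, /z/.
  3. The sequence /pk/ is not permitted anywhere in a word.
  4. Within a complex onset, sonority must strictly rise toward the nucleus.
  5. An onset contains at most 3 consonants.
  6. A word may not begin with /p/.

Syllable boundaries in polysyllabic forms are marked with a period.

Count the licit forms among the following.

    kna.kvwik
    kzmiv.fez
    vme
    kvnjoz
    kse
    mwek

5

kna.kvwik — σ1 onset /kn/ (1→3 rises), coda /∅/ ok; σ2 onset /kvw/ (1→2→5 rises), coda /k/ ok → licit
kzmiv.fez — σ1 onset /kzm/ (1→2→3 rises), coda /v/ ok; σ2 onset /f/, coda /z/ ok → licit
vme — σ1 onset /vm/ (2→3 rises), coda /∅/ ok → licit
kvnjoz — violates constraint 5: syllable 1 onset /kvnj/ has 4 consonants (> 3) → illicit
kse — σ1 onset /ks/ (1→2 rises), coda /∅/ ok → licit
mwek — σ1 onset /mw/ (3→5 rises), coda /k/ ok → licit
Licit: kna.kvwik, kzmiv.fez, vme, kse, mwek → 5.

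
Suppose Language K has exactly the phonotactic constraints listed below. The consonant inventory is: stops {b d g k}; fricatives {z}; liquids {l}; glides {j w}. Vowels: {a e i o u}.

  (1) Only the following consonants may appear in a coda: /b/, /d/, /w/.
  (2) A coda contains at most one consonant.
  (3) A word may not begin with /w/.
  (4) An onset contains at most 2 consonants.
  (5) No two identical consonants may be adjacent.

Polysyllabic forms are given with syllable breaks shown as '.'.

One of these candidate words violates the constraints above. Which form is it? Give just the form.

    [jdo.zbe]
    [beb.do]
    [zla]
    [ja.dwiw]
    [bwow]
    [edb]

[edb]

[jdo.zbe] — σ1 onset /jd/ (2C), coda /∅/ ok; σ2 onset /zb/ (2C), coda /∅/ ok → phonotactically legal
[beb.do] — σ1 onset /b/, coda /b/ ok; σ2 onset /d/, coda /∅/ ok → phonotactically legal
[zla] — σ1 onset /zl/ (2C), coda /∅/ ok → phonotactically legal
[ja.dwiw] — σ1 onset /j/, coda /∅/ ok; σ2 onset /dw/ (2C), coda /w/ ok → phonotactically legal
[bwow] — σ1 onset /bw/ (2C), coda /w/ ok → phonotactically legal
[edb] — violates constraint 2: syllable 1 coda /db/ has 2 consonants (> 1) → phonotactically illegal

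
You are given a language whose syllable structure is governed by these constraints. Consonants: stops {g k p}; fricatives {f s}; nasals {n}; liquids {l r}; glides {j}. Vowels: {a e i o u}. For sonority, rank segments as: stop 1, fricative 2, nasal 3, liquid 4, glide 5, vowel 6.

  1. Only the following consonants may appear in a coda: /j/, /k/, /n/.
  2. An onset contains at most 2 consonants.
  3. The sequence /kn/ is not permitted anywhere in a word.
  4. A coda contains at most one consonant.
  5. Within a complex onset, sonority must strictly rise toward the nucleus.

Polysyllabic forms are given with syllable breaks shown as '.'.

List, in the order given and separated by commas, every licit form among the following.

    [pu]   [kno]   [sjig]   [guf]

[pu]

[pu] — σ1 onset /p/, coda /∅/ ok → licit
[kno] — violates constraint 3: contains banned sequence /kn/ → illicit
[sjig] — violates constraint 1: syllable 1 coda contains /g/, which is not a licensed coda consonant → illicit
[guf] — violates constraint 1: syllable 1 coda contains /f/, which is not a licensed coda consonant → illicit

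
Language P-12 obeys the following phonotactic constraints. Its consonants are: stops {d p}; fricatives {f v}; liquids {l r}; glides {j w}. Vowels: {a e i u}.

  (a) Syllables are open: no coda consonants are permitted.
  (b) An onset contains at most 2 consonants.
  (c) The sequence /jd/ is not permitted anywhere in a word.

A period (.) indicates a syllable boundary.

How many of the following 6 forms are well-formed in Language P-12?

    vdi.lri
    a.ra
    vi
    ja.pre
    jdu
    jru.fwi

vdi.lri — σ1 onset /vd/ (2C), coda /∅/ ok; σ2 onset /lr/ (2C), coda /∅/ ok → well-formed
a.ra — σ1 onset /∅/, coda /∅/ ok; σ2 onset /r/, coda /∅/ ok → well-formed
vi — σ1 onset /v/, coda /∅/ ok → well-formed
ja.pre — σ1 onset /j/, coda /∅/ ok; σ2 onset /pr/ (2C), coda /∅/ ok → well-formed
jdu — violates constraint (c): contains banned sequence /jd/ → ill-formed
jru.fwi — σ1 onset /jr/ (2C), coda /∅/ ok; σ2 onset /fw/ (2C), coda /∅/ ok → well-formed
Well-formed: vdi.lri, a.ra, vi, ja.pre, jru.fwi → 5.

5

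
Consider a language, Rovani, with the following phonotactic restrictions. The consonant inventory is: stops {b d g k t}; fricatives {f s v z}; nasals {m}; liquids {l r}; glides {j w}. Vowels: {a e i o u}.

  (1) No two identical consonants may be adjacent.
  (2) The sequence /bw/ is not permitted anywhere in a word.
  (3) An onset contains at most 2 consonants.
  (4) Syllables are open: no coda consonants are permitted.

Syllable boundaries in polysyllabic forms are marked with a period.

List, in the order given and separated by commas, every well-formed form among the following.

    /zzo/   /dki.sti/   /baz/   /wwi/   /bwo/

/zzo/ — violates constraint 1: adjacent identical consonants /zz/ → ill-formed
/dki.sti/ — σ1 onset /dk/ (2C), coda /∅/ ok; σ2 onset /st/ (2C), coda /∅/ ok → well-formed
/baz/ — violates constraint 4: syllable 1 coda /z/ has 1 consonant (> 0) → ill-formed
/wwi/ — violates constraint 1: adjacent identical consonants /ww/ → ill-formed
/bwo/ — violates constraint 2: contains banned sequence /bw/ → ill-formed

/dki.sti/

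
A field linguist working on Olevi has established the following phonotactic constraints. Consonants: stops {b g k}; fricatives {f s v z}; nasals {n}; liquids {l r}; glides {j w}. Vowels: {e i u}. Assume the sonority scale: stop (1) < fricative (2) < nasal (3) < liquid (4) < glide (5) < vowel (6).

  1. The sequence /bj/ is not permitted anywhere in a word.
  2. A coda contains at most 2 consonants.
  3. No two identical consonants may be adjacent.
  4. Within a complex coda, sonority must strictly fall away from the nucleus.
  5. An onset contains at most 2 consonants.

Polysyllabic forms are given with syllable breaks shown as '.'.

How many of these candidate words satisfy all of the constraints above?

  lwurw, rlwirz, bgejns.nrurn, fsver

lwurw — violates constraint 4: syllable 1 coda /rw/: /r/ (liquid, 4) → /w/ (glide, 5) does not fall → phonotactically illegal
rlwirz — violates constraint 5: syllable 1 onset /rlw/ has 3 consonants (> 2) → phonotactically illegal
bgejns.nrurn — violates constraint 2: syllable 1 coda /jns/ has 3 consonants (> 2) → phonotactically illegal
fsver — violates constraint 5: syllable 1 onset /fsv/ has 3 consonants (> 2) → phonotactically illegal
No form is phonotactically legal → 0.

0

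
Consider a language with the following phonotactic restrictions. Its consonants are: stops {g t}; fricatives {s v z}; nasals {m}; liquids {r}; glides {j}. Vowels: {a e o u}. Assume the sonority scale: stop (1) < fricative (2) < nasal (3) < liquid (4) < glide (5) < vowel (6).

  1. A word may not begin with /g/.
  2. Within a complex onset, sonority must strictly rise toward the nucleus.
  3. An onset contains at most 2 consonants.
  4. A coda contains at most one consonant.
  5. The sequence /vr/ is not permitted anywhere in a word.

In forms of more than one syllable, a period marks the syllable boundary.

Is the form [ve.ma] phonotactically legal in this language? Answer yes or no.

yes

[ve.ma] — σ1 onset /v/, coda /∅/ ok; σ2 onset /m/, coda /∅/ ok → phonotactically legal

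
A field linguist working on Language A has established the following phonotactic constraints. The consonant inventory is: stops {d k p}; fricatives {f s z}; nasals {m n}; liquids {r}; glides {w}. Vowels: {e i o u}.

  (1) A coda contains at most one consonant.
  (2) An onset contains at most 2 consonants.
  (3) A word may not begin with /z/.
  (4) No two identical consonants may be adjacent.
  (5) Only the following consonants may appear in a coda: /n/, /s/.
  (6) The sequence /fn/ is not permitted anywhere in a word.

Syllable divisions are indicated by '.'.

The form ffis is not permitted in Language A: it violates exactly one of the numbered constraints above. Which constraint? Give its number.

4

ffis: adjacent identical consonants /ff/.
This is a violation of constraint 4: "No two identical consonants may be adjacent."
The remaining constraints (1, 2, 3, 5, 6) are satisfied.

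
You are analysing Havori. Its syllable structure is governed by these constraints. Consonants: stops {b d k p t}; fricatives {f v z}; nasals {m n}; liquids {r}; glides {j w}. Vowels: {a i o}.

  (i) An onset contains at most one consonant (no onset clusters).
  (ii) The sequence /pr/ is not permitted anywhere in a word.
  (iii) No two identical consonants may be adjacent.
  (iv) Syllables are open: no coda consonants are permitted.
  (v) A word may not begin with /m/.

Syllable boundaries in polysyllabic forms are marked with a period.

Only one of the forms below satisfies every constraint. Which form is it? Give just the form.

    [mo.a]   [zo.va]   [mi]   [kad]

[zo.va]

[mo.a] — violates constraint (v): word begins with /m/ → illicit
[zo.va] — σ1 onset /z/, coda /∅/ ok; σ2 onset /v/, coda /∅/ ok → licit
[mi] — violates constraint (v): word begins with /m/ → illicit
[kad] — violates constraint (iv): syllable 1 coda /d/ has 1 consonant (> 0) → illicit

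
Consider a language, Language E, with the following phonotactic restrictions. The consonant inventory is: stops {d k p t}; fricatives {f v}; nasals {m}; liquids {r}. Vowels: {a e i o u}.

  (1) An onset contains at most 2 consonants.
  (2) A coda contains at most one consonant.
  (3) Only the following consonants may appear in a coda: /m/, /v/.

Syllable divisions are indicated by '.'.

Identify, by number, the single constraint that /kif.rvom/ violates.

3

/kif.rvom/: syllable 1 coda contains /f/, which is not a licensed coda consonant.
This is a violation of constraint 3: "Only the following consonants may appear in a coda: /m/, /v/."
The remaining constraints (1, 2) are satisfied.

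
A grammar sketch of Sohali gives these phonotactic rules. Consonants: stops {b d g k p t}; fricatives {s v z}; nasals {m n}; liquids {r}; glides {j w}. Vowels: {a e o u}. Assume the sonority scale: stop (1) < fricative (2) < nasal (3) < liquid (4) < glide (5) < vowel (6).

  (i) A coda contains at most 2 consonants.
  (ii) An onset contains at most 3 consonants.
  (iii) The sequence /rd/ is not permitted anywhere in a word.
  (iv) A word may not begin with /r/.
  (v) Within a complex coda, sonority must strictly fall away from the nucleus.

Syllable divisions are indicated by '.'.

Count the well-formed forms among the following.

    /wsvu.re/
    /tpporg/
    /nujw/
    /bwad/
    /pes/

/wsvu.re/ — σ1 onset /wsv/ (3C), coda /∅/ ok; σ2 onset /r/, coda /∅/ ok → well-formed
/tpporg/ — σ1 onset /tpp/ (3C), coda /rg/ (4→1 falls) ok → well-formed
/nujw/ — violates constraint (v): syllable 1 coda /jw/: /j/ (glide, 5) → /w/ (glide, 5) does not fall → ill-formed
/bwad/ — σ1 onset /bw/ (2C), coda /d/ ok → well-formed
/pes/ — σ1 onset /p/, coda /s/ ok → well-formed
Well-formed: /wsvu.re/, /tpporg/, /bwad/, /pes/ → 4.

4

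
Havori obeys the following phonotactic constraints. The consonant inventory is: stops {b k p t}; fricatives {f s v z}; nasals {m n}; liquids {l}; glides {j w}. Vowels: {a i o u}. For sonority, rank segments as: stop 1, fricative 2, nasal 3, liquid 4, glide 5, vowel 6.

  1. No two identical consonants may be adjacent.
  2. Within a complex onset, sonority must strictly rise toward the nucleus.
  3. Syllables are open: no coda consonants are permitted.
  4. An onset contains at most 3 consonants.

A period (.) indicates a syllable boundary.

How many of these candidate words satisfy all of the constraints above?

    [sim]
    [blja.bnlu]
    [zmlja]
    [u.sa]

[sim] — violates constraint 3: syllable 1 coda /m/ has 1 consonant (> 0) → phonotactically illegal
[blja.bnlu] — σ1 onset /blj/ (1→4→5 rises), coda /∅/ ok; σ2 onset /bnl/ (1→3→4 rises), coda /∅/ ok → phonotactically legal
[zmlja] — violates constraint 4: syllable 1 onset /zmlj/ has 4 consonants (> 3) → phonotactically illegal
[u.sa] — σ1 onset /∅/, coda /∅/ ok; σ2 onset /s/, coda /∅/ ok → phonotactically legal
Phonotactically legal: [blja.bnlu], [u.sa] → 2.

2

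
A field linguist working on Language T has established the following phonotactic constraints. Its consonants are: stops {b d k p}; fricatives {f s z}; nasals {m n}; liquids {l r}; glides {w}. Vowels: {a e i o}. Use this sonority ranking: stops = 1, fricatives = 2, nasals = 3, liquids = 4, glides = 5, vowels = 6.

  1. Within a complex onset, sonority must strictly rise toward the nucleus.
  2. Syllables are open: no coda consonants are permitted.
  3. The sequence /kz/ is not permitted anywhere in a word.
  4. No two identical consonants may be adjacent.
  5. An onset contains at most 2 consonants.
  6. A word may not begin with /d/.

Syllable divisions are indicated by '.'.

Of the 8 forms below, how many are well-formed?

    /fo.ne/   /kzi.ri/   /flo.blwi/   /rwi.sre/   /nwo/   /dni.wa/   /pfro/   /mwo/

4

/fo.ne/ — σ1 onset /f/, coda /∅/ ok; σ2 onset /n/, coda /∅/ ok → well-formed
/kzi.ri/ — violates constraint 3: contains banned sequence /kz/ → ill-formed
/flo.blwi/ — violates constraint 5: syllable 2 onset /blw/ has 3 consonants (> 2) → ill-formed
/rwi.sre/ — σ1 onset /rw/ (4→5 rises), coda /∅/ ok; σ2 onset /sr/ (2→4 rises), coda /∅/ ok → well-formed
/nwo/ — σ1 onset /nw/ (3→5 rises), coda /∅/ ok → well-formed
/dni.wa/ — violates constraint 6: word begins with /d/ → ill-formed
/pfro/ — violates constraint 5: syllable 1 onset /pfr/ has 3 consonants (> 2) → ill-formed
/mwo/ — σ1 onset /mw/ (3→5 rises), coda /∅/ ok → well-formed
Well-formed: /fo.ne/, /rwi.sre/, /nwo/, /mwo/ → 4.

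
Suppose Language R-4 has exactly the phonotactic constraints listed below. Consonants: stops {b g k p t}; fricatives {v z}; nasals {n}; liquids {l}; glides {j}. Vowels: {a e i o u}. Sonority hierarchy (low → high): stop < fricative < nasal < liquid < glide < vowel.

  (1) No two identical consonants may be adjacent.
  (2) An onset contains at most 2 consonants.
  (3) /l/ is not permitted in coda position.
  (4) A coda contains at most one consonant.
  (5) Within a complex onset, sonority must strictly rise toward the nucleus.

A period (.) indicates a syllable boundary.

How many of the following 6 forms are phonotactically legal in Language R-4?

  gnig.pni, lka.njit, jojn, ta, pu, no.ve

gnig.pni — σ1 onset /gn/ (1→3 rises), coda /g/ ok; σ2 onset /pn/ (1→3 rises), coda /∅/ ok → phonotactically legal
lka.njit — violates constraint 5: syllable 1 onset /lk/: /l/ (liquid, 4) → /k/ (stop, 1) does not rise → phonotactically illegal
jojn — violates constraint 4: syllable 1 coda /jn/ has 2 consonants (> 1) → phonotactically illegal
ta — σ1 onset /t/, coda /∅/ ok → phonotactically legal
pu — σ1 onset /p/, coda /∅/ ok → phonotactically legal
no.ve — σ1 onset /n/, coda /∅/ ok; σ2 onset /v/, coda /∅/ ok → phonotactically legal
Phonotactically legal: gnig.pni, ta, pu, no.ve → 4.

4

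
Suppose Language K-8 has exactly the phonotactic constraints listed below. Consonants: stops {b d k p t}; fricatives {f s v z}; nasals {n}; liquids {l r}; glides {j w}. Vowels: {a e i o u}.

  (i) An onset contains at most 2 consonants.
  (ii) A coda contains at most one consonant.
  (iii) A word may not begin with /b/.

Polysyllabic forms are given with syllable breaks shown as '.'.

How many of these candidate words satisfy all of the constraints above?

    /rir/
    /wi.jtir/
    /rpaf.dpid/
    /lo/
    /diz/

/rir/ — σ1 onset /r/, coda /r/ ok → well-formed
/wi.jtir/ — σ1 onset /w/, coda /∅/ ok; σ2 onset /jt/ (2C), coda /r/ ok → well-formed
/rpaf.dpid/ — σ1 onset /rp/ (2C), coda /f/ ok; σ2 onset /dp/ (2C), coda /d/ ok → well-formed
/lo/ — σ1 onset /l/, coda /∅/ ok → well-formed
/diz/ — σ1 onset /d/, coda /z/ ok → well-formed
Well-formed: /rir/, /wi.jtir/, /rpaf.dpid/, /lo/, /diz/ → 5.

5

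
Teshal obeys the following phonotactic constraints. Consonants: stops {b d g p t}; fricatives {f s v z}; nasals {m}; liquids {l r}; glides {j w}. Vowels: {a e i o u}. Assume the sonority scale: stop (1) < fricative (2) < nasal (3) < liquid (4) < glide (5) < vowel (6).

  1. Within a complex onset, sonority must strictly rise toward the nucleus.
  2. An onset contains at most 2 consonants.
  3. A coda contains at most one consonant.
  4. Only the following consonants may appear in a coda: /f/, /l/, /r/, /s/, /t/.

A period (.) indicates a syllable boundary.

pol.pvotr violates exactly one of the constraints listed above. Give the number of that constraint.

pol.pvotr: syllable 2 coda /tr/ has 2 consonants (> 1).
This is a violation of constraint 3: "A coda contains at most one consonant."
The remaining constraints (1, 2, 4) are satisfied.

3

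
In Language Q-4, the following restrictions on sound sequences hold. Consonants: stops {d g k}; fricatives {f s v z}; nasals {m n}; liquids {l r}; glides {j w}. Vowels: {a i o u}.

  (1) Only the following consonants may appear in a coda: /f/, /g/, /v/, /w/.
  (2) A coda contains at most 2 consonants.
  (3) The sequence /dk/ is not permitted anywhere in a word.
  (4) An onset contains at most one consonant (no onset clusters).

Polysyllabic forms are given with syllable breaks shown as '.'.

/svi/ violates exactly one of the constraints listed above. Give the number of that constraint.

/svi/: syllable 1 onset /sv/ has 2 consonants (> 1).
This is a violation of constraint 4: "An onset contains at most one consonant (no onset clusters)."
The remaining constraints (1, 2, 3) are satisfied.

4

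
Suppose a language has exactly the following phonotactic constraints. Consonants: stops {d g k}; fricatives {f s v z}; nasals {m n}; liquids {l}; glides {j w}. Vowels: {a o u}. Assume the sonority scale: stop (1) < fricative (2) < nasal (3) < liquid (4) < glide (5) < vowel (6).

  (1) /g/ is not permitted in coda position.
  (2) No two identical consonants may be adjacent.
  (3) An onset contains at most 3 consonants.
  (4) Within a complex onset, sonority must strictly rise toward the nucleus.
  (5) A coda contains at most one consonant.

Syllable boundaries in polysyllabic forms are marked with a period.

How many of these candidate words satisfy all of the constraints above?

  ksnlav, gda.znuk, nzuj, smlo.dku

0

ksnlav — violates constraint 3: syllable 1 onset /ksnl/ has 4 consonants (> 3) → phonotactically illegal
gda.znuk — violates constraint 4: syllable 1 onset /gd/: /g/ (stop, 1) → /d/ (stop, 1) does not rise → phonotactically illegal
nzuj — violates constraint 4: syllable 1 onset /nz/: /n/ (nasal, 3) → /z/ (fricative, 2) does not rise → phonotactically illegal
smlo.dku — violates constraint 4: syllable 2 onset /dk/: /d/ (stop, 1) → /k/ (stop, 1) does not rise → phonotactically illegal
No form is phonotactically legal → 0.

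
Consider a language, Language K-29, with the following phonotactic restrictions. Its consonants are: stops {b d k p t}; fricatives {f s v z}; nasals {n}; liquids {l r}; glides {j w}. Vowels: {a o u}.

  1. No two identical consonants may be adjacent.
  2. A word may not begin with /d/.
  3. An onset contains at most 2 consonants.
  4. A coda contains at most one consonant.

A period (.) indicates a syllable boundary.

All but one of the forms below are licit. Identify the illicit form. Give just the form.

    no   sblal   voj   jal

no — σ1 onset /n/, coda /∅/ ok → licit
sblal — violates constraint 3: syllable 1 onset /sbl/ has 3 consonants (> 2) → illicit
voj — σ1 onset /v/, coda /j/ ok → licit
jal — σ1 onset /j/, coda /l/ ok → licit

sblal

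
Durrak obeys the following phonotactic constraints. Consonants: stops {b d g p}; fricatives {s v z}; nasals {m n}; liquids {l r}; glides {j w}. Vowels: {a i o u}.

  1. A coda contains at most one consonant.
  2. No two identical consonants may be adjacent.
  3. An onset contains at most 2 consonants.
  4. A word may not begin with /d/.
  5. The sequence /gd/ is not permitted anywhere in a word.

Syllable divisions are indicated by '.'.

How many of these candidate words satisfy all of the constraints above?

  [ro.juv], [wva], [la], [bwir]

4

[ro.juv] — σ1 onset /r/, coda /∅/ ok; σ2 onset /j/, coda /v/ ok → permitted
[wva] — σ1 onset /wv/ (2C), coda /∅/ ok → permitted
[la] — σ1 onset /l/, coda /∅/ ok → permitted
[bwir] — σ1 onset /bw/ (2C), coda /r/ ok → permitted
Permitted: [ro.juv], [wva], [la], [bwir] → 4.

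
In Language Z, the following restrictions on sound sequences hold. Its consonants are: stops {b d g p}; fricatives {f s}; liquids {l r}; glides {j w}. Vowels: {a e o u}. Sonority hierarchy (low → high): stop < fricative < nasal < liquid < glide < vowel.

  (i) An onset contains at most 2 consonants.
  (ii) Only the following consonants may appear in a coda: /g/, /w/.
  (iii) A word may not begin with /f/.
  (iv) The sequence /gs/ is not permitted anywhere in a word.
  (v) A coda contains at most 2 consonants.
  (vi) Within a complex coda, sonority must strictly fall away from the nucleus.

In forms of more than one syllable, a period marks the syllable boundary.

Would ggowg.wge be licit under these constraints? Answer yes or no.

yes

ggowg.wge — σ1 onset /gg/ (2C), coda /wg/ (5→1 falls) ok; σ2 onset /wg/ (2C), coda /∅/ ok → licit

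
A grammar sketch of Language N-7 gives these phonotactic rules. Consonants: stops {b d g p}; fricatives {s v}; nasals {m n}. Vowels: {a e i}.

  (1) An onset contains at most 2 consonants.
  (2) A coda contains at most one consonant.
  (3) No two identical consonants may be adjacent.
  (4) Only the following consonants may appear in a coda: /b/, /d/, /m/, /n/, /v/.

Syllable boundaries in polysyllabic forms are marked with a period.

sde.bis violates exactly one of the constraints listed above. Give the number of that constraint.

sde.bis: syllable 2 coda contains /s/, which is not a licensed coda consonant.
This is a violation of constraint 4: "Only the following consonants may appear in a coda: /b/, /d/, /m/, /n/, /v/."
The remaining constraints (1, 2, 3) are satisfied.

4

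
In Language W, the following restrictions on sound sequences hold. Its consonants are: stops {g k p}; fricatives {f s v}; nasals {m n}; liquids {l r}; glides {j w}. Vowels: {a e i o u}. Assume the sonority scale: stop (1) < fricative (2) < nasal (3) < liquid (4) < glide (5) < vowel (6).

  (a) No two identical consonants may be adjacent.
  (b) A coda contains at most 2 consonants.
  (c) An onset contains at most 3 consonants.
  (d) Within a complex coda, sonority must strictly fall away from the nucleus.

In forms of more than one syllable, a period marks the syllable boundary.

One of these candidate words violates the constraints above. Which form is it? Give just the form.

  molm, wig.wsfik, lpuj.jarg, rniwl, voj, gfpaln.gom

lpuj.jarg

molm — σ1 onset /m/, coda /lm/ (4→3 falls) ok → phonotactically legal
wig.wsfik — σ1 onset /w/, coda /g/ ok; σ2 onset /wsf/ (3C), coda /k/ ok → phonotactically legal
lpuj.jarg — violates constraint (a): adjacent identical consonants /jj/ → phonotactically illegal
rniwl — σ1 onset /rn/ (2C), coda /wl/ (5→4 falls) ok → phonotactically legal
voj — σ1 onset /v/, coda /j/ ok → phonotactically legal
gfpaln.gom — σ1 onset /gfp/ (3C), coda /ln/ (4→3 falls) ok; σ2 onset /g/, coda /m/ ok → phonotactically legal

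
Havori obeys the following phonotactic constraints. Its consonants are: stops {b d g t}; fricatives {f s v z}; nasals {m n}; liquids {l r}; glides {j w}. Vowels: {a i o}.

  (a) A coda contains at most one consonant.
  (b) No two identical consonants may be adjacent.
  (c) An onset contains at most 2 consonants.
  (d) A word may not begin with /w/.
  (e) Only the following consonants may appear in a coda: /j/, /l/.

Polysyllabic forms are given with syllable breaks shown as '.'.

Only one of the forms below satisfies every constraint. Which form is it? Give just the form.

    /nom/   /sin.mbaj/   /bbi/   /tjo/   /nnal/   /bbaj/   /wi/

/nom/ — violates constraint (e): syllable 1 coda contains /m/, which is not a licensed coda consonant → not permitted
/sin.mbaj/ — violates constraint (e): syllable 1 coda contains /n/, which is not a licensed coda consonant → not permitted
/bbi/ — violates constraint (b): adjacent identical consonants /bb/ → not permitted
/tjo/ — σ1 onset /tj/ (2C), coda /∅/ ok → permitted
/nnal/ — violates constraint (b): adjacent identical consonants /nn/ → not permitted
/bbaj/ — violates constraint (b): adjacent identical consonants /bb/ → not permitted
/wi/ — violates constraint (d): word begins with /w/ → not permitted

/tjo/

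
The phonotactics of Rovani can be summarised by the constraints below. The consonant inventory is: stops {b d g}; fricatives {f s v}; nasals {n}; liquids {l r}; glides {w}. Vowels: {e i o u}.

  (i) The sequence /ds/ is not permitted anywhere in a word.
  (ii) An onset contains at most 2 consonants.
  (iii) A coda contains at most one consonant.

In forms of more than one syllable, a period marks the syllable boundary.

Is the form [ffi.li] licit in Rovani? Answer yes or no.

yes

[ffi.li] — σ1 onset /ff/ (2C), coda /∅/ ok; σ2 onset /l/, coda /∅/ ok → licit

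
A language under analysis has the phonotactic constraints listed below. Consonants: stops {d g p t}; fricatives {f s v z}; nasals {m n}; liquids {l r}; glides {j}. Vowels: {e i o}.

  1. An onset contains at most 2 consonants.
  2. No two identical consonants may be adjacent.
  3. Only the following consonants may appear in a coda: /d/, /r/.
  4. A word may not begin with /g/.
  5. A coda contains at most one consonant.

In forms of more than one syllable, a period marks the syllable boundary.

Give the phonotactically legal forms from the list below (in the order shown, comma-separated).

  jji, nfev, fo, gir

fo

jji — violates constraint 2: adjacent identical consonants /jj/ → phonotactically illegal
nfev — violates constraint 3: syllable 1 coda contains /v/, which is not a licensed coda consonant → phonotactically illegal
fo — σ1 onset /f/, coda /∅/ ok → phonotactically legal
gir — violates constraint 4: word begins with /g/ → phonotactically illegal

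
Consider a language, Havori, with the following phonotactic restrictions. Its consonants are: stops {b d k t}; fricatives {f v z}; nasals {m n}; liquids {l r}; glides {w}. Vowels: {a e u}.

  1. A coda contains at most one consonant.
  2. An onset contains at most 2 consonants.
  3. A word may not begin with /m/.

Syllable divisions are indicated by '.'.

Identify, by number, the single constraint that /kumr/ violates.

/kumr/: syllable 1 coda /mr/ has 2 consonants (> 1).
This is a violation of constraint 1: "A coda contains at most one consonant."
The remaining constraints (2, 3) are satisfied.

1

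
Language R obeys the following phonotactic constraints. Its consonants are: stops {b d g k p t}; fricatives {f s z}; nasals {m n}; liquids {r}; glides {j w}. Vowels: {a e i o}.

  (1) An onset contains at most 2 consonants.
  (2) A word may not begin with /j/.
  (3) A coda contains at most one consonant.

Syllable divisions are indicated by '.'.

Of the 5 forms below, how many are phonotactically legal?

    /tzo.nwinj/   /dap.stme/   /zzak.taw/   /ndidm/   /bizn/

/tzo.nwinj/ — violates constraint 3: syllable 2 coda /nj/ has 2 consonants (> 1) → phonotactically illegal
/dap.stme/ — violates constraint 1: syllable 2 onset /stm/ has 3 consonants (> 2) → phonotactically illegal
/zzak.taw/ — σ1 onset /zz/ (2C), coda /k/ ok; σ2 onset /t/, coda /w/ ok → phonotactically legal
/ndidm/ — violates constraint 3: syllable 1 coda /dm/ has 2 consonants (> 1) → phonotactically illegal
/bizn/ — violates constraint 3: syllable 1 coda /zn/ has 2 consonants (> 1) → phonotactically illegal
Phonotactically legal: /zzak.taw/ → 1.

1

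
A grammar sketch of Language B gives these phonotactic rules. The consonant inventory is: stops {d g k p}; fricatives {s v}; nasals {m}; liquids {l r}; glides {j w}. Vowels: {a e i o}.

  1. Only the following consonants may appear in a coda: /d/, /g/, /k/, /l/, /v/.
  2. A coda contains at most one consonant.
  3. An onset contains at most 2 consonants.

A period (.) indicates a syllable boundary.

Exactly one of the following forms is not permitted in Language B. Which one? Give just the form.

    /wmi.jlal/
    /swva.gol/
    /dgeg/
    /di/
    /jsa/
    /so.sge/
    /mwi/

/wmi.jlal/ — σ1 onset /wm/ (2C), coda /∅/ ok; σ2 onset /jl/ (2C), coda /l/ ok → permitted
/swva.gol/ — violates constraint 3: syllable 1 onset /swv/ has 3 consonants (> 2) → not permitted
/dgeg/ — σ1 onset /dg/ (2C), coda /g/ ok → permitted
/di/ — σ1 onset /d/, coda /∅/ ok → permitted
/jsa/ — σ1 onset /js/ (2C), coda /∅/ ok → permitted
/so.sge/ — σ1 onset /s/, coda /∅/ ok; σ2 onset /sg/ (2C), coda /∅/ ok → permitted
/mwi/ — σ1 onset /mw/ (2C), coda /∅/ ok → permitted

/swva.gol/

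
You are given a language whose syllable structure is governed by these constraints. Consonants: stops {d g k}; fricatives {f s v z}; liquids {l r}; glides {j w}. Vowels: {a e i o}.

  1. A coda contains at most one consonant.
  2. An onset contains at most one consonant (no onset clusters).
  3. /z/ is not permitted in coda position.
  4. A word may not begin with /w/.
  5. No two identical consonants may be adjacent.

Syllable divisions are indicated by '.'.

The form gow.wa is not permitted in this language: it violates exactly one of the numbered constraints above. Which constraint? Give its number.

5

gow.wa: adjacent identical consonants /ww/.
This is a violation of constraint 5: "No two identical consonants may be adjacent."
The remaining constraints (1, 2, 3, 4) are satisfied.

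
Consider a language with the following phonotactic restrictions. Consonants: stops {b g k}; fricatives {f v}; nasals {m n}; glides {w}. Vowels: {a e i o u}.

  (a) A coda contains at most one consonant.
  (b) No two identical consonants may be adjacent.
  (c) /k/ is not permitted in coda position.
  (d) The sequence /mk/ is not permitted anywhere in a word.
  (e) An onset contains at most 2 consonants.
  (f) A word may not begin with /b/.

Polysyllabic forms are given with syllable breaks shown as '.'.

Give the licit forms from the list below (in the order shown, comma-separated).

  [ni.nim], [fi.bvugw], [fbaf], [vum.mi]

[ni.nim] — σ1 onset /n/, coda /∅/ ok; σ2 onset /n/, coda /m/ ok → licit
[fi.bvugw] — violates constraint (a): syllable 2 coda /gw/ has 2 consonants (> 1) → illicit
[fbaf] — σ1 onset /fb/ (2C), coda /f/ ok → licit
[vum.mi] — violates constraint (b): adjacent identical consonants /mm/ → illicit

[ni.nim], [fbaf]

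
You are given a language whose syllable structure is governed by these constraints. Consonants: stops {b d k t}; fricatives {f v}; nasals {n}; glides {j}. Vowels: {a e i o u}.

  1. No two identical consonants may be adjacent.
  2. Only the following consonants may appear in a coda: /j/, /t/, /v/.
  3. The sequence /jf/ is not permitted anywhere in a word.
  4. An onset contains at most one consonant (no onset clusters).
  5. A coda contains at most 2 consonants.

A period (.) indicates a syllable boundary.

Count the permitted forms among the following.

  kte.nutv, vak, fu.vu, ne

kte.nutv — violates constraint 4: syllable 1 onset /kt/ has 2 consonants (> 1) → not permitted
vak — violates constraint 2: syllable 1 coda contains /k/, which is not a licensed coda consonant → not permitted
fu.vu — σ1 onset /f/, coda /∅/ ok; σ2 onset /v/, coda /∅/ ok → permitted
ne — σ1 onset /n/, coda /∅/ ok → permitted
Permitted: fu.vu, ne → 2.

2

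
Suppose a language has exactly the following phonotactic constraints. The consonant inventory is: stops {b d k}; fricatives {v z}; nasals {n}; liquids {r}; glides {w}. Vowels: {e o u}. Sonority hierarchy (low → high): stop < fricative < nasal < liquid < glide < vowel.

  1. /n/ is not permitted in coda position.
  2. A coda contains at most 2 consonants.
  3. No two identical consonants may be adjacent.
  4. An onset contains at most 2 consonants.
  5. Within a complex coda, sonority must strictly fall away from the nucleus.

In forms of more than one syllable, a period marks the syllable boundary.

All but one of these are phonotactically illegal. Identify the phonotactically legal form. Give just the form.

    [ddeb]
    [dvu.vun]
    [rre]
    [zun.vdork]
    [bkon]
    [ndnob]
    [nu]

[ddeb] — violates constraint 3: adjacent identical consonants /dd/ → phonotactically illegal
[dvu.vun] — violates constraint 1: syllable 2 coda contains /n/ → phonotactically illegal
[rre] — violates constraint 3: adjacent identical consonants /rr/ → phonotactically illegal
[zun.vdork] — violates constraint 1: syllable 1 coda contains /n/ → phonotactically illegal
[bkon] — violates constraint 1: syllable 1 coda contains /n/ → phonotactically illegal
[ndnob] — violates constraint 4: syllable 1 onset /ndn/ has 3 consonants (> 2) → phonotactically illegal
[nu] — σ1 onset /n/, coda /∅/ ok → phonotactically legal

[nu]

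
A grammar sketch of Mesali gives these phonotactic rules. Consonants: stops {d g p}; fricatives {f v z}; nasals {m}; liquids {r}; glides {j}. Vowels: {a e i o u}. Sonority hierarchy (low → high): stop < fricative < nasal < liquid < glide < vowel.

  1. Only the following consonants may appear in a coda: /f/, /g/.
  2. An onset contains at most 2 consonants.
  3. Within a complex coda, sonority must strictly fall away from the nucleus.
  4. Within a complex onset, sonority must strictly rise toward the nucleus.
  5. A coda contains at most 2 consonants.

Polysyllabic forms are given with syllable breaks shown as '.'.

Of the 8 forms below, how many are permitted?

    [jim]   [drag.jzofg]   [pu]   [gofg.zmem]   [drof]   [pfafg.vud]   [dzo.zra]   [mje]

4

[jim] — violates constraint 1: syllable 1 coda contains /m/, which is not a licensed coda consonant → not permitted
[drag.jzofg] — violates constraint 4: syllable 2 onset /jz/: /j/ (glide, 5) → /z/ (fricative, 2) does not rise → not permitted
[pu] — σ1 onset /p/, coda /∅/ ok → permitted
[gofg.zmem] — violates constraint 1: syllable 2 coda contains /m/, which is not a licensed coda consonant → not permitted
[drof] — σ1 onset /dr/ (1→4 rises), coda /f/ ok → permitted
[pfafg.vud] — violates constraint 1: syllable 2 coda contains /d/, which is not a licensed coda consonant → not permitted
[dzo.zra] — σ1 onset /dz/ (1→2 rises), coda /∅/ ok; σ2 onset /zr/ (2→4 rises), coda /∅/ ok → permitted
[mje] — σ1 onset /mj/ (3→5 rises), coda /∅/ ok → permitted
Permitted: [pu], [drof], [dzo.zra], [mje] → 4.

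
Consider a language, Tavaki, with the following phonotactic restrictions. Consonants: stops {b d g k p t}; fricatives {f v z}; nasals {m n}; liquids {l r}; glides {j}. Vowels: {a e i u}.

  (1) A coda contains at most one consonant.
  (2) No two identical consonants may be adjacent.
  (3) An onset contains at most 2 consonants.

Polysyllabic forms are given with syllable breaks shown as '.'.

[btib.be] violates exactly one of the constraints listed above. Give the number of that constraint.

[btib.be]: adjacent identical consonants /bb/.
This is a violation of constraint 2: "No two identical consonants may be adjacent."
The remaining constraints (1, 3) are satisfied.

2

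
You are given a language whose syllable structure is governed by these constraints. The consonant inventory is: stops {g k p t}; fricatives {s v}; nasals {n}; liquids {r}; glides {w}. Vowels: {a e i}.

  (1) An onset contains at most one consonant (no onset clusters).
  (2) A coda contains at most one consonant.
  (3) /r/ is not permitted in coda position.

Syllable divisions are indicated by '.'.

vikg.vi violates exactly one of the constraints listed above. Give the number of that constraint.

2

vikg.vi: syllable 1 coda /kg/ has 2 consonants (> 1).
This is a violation of constraint 2: "A coda contains at most one consonant."
The remaining constraints (1, 3) are satisfied.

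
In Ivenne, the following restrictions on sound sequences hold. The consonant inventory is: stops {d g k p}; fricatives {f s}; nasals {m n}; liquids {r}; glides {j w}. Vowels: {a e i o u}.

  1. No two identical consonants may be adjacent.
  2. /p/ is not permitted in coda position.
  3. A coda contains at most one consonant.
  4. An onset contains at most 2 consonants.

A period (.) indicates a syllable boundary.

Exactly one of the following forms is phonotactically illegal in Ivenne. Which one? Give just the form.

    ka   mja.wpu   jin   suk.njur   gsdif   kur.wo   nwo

gsdif

ka — σ1 onset /k/, coda /∅/ ok → phonotactically legal
mja.wpu — σ1 onset /mj/ (2C), coda /∅/ ok; σ2 onset /wp/ (2C), coda /∅/ ok → phonotactically legal
jin — σ1 onset /j/, coda /n/ ok → phonotactically legal
suk.njur — σ1 onset /s/, coda /k/ ok; σ2 onset /nj/ (2C), coda /r/ ok → phonotactically legal
gsdif — violates constraint 4: syllable 1 onset /gsd/ has 3 consonants (> 2) → phonotactically illegal
kur.wo — σ1 onset /k/, coda /r/ ok; σ2 onset /w/, coda /∅/ ok → phonotactically legal
nwo — σ1 onset /nw/ (2C), coda /∅/ ok → phonotactically legal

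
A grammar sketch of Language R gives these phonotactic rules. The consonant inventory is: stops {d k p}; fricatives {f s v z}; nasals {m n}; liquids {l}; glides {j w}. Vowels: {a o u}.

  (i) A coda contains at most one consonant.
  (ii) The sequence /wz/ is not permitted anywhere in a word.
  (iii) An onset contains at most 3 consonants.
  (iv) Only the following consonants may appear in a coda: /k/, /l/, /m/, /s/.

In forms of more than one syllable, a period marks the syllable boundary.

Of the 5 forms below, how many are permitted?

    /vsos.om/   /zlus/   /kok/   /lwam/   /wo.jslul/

/vsos.om/ — σ1 onset /vs/ (2C), coda /s/ ok; σ2 onset /∅/, coda /m/ ok → permitted
/zlus/ — σ1 onset /zl/ (2C), coda /s/ ok → permitted
/kok/ — σ1 onset /k/, coda /k/ ok → permitted
/lwam/ — σ1 onset /lw/ (2C), coda /m/ ok → permitted
/wo.jslul/ — σ1 onset /w/, coda /∅/ ok; σ2 onset /jsl/ (3C), coda /l/ ok → permitted
Permitted: /vsos.om/, /zlus/, /kok/, /lwam/, /wo.jslul/ → 5.

5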